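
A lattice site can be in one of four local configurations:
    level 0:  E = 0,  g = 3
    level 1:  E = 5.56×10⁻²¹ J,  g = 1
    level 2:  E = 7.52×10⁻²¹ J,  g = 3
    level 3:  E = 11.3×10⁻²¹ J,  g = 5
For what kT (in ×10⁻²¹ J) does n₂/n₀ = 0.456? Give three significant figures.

n₂/n₀ = (g₂/g₀) exp[−(E₂−E₀)/kT] = 0.456.
⇒ (E₂−E₀)/kT = ln((3/3)/0.456) = ln(2.1930) = 0.78527.
kT = 7.52 ×10⁻²¹ J / 0.78527 = 9.58 ×10⁻²¹ J.

9.58 ×10⁻²¹ J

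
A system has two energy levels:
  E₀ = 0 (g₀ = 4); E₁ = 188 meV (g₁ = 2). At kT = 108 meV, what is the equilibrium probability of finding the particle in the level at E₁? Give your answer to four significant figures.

Eᵢ/kT = 0, 1.74074.
Z = Σ gᵢe^(−Eᵢ/kT) = 4·e^(−0) + 2·e^(−1.74074) = 4.00000 + 0.350781 = 4.35078.
P₁ = g₁ e^(−E₁/kT) / Z = 0.350781/4.35078 = 0.08062.

0.08062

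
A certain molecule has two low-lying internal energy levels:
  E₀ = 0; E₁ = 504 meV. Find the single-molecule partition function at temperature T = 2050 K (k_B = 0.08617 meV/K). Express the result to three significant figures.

Z = 1.06

k_BT = 0.08617 × 2050 K = 176.65 meV.
Eᵢ/kT = 0, 2.8531.
Z = Σ e^(−Eᵢ/kT) = e^(−0) + e^(−2.8531) = 1.0000 + 0.057665 = 1.0577.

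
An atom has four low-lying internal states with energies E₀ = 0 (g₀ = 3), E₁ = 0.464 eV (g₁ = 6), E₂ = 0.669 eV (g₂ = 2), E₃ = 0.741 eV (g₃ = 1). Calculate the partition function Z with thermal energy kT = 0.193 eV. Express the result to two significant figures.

Z = 3.6

Eᵢ/kT = 0, 2.404, 3.466, 3.839.
Z = Σ gᵢe^(−Eᵢ/kT) = 3·e^(−0) + 6·e^(−2.404) + 2·e^(−3.466) + 1·e^(−3.839) = 3.000 + 0.5421 + 0.06248 + 0.02152 = 3.626.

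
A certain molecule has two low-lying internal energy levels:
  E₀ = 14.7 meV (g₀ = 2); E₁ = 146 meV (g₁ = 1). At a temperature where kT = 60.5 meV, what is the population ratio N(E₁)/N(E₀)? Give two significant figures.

n₁/n₀ = (g₁/g₀) exp[−(E₁−E₀)/kT] = (1/2) × exp(−(131.3 meV)/(60.5 meV)) = (1/2) × exp(-2.170) = 0.057.

0.057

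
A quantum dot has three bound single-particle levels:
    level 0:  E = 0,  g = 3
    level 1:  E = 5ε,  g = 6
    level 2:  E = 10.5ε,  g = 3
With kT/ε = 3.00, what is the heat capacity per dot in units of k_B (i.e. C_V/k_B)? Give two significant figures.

0.74

Eᵢ/kT = 0, 1.667, 3.500.
Z = Σ gᵢe^(−Eᵢ/kT) = 3·e^(−0) + 6·e^(−1.667) + 3·e^(−3.500) = 3.000 + 1.133 + 0.09059 = 4.224.
⟨E⟩ = 1.566 ε, ⟨E²⟩ = 9.070 ε².
C_V/k_B = (⟨E²⟩ − ⟨E⟩²)/(kT)² = (9.070 − 2.452)/9.000 = 0.74.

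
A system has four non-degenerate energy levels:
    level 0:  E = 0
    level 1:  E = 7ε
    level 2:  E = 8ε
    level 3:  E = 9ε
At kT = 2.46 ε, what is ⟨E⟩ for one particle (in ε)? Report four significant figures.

0.8447 ε

Eᵢ/kT = 0, 2.84553, 3.25203, 3.65854.
Z = Σ e^(−Eᵢ/kT) = e^(−0) + e^(−2.84553) + e^(−3.25203) + e^(−3.65854) = 1.00000 + 0.0581035 + 0.0386956 + 0.0257701 = 1.12257.
⟨E⟩ = Σ Eᵢ e^(−Eᵢ/kT) / Z = (0·1.00000 + 7·0.0581035 + 8·0.0386956 + 9·0.0257701) / 1.12257 = 0.8447 ε.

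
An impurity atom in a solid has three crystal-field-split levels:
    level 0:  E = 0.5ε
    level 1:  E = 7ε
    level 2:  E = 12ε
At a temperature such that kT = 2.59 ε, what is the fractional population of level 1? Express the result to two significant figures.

0.074

Eᵢ/kT = 0.1931, 2.703, 4.633.
Z = Σ e^(−Eᵢ/kT) = e^(−0.1931) + e^(−2.703) + e^(−4.633) = 0.8244 + 0.06700 + 0.009726 = 0.9011.
P₁ = e^(−E₁/kT) / Z = 0.06700/0.9011 = 0.074.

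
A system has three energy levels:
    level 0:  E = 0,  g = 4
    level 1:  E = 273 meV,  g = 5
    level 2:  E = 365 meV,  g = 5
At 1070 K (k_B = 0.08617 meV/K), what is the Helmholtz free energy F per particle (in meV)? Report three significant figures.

k_BT = 0.08617 × 1070 K = 92.202 meV.
Eᵢ/kT = 0, 2.9609, 3.9587.
Z = Σ gᵢe^(−Eᵢ/kT) = 4·e^(−0) + 5·e^(−2.9609) + 5·e^(−3.9587) = 4.0000 + 0.25886 + 0.095440 = 4.3543.
F = −kT ln Z = −92.202 × ln(4.3543) = −92.202 × 1.4712 = -136 meV.

-136 meV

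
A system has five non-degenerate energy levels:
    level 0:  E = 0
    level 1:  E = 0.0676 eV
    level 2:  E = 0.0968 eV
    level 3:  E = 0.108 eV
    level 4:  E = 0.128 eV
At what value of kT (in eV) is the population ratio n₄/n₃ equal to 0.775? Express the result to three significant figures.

0.0785 eV

n₄/n₃ = exp[−(E₄−E₃)/kT] = 0.775.
⇒ (E₄−E₃)/kT = ln(1/0.775) = ln(1.2903) = 0.25487.
kT = 0.020 eV / 0.25487 = 0.0785 eV.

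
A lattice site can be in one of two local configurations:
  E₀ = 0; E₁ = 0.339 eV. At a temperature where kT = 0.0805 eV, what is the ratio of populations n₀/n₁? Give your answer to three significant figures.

n₀/n₁ = exp[−(E₀−E₁)/kT] = exp(−(-0.339 eV)/(0.0805 eV)) = exp(4.2112) = 67.4.

67.4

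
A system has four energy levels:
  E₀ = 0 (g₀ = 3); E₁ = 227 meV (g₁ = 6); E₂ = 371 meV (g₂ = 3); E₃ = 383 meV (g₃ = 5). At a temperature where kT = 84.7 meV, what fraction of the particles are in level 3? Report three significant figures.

0.0155

Eᵢ/kT = 0, 2.6800, 4.3802, 4.5218.
Z = Σ gᵢe^(−Eᵢ/kT) = 3·e^(−0) + 6·e^(−2.6800) + 3·e^(−4.3802) + 5·e^(−4.5218) = 3.0000 + 0.41138 + 0.037569 + 0.054347 = 3.5033.
P₃ = g₃ e^(−E₃/kT) / Z = 0.054347/3.5033 = 0.0155.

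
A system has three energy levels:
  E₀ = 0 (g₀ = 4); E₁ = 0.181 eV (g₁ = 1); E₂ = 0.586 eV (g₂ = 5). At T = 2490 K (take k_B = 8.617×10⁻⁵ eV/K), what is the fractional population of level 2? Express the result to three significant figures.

k_BT = 8.617×10⁻⁵ × 2490 K = 0.21456 eV.
Eᵢ/kT = 0, 0.84359, 2.7312.
Z = Σ gᵢe^(−Eᵢ/kT) = 4·e^(−0) + 1·e^(−0.84359) + 5·e^(−2.7312) = 4.0000 + 0.43016 + 0.32571 = 4.7559.
P₂ = g₂ e^(−E₂/kT) / Z = 0.32571/4.7559 = 0.0685.

0.0685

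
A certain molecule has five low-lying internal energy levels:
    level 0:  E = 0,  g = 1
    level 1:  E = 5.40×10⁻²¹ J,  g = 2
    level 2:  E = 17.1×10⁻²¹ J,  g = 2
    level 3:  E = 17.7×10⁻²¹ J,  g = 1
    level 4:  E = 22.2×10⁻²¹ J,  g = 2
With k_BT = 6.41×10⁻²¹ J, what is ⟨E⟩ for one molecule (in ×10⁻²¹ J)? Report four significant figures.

4.485 ×10⁻²¹ J

Eᵢ/kT = 0, 0.842434, 2.66771, 2.76131, 3.46334.
Z = Σ gᵢe^(−Eᵢ/kT) = 1·e^(−0) + 2·e^(−0.842434) + 2·e^(−2.66771) + 1·e^(−2.76131) + 2·e^(−3.46334) = 1.00000 + 0.861322 + 0.138822 + 0.0632089 + 0.0626499 = 2.12600.
⟨E⟩ = Σ Eᵢ gᵢe^(−Eᵢ/kT) / Z = (0·1.00000 + 5.40·0.861322 + 17.1·0.138822 + 17.7·0.0632089 + 22.2·0.0626499) / 2.12600 = 4.485 ×10⁻²¹ J.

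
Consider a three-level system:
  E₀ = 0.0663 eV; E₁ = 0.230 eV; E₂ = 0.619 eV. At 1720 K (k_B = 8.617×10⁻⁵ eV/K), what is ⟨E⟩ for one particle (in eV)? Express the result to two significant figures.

k_BT = 8.617×10⁻⁵ × 1720 K = 0.1482 eV.
Eᵢ/kT = 0.4474, 1.552, 4.177.
Z = Σ e^(−Eᵢ/kT) = e^(−0.4474) + e^(−1.552) + e^(−4.177) = 0.6393 + 0.2118 + 0.01534 = 0.8664.
⟨E⟩ = Σ Eᵢ e^(−Eᵢ/kT) / Z = (0.0663·0.6393 + 0.230·0.2118 + 0.619·0.01534) / 0.8664 = 0.12 eV.

0.12 eV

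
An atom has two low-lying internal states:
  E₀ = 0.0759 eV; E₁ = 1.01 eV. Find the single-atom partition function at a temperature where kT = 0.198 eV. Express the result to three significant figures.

Eᵢ/kT = 0.38333, 5.1010.
Z = Σ e^(−Eᵢ/kT) = e^(−0.38333) + e^(−5.1010) = 0.68159 + 0.0060907 = 0.68768.

Z = 0.688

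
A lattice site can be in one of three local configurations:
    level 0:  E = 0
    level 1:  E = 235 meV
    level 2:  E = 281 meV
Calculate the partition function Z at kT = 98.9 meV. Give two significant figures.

Z = 1.2

Eᵢ/kT = 0, 2.376, 2.841.
Z = Σ e^(−Eᵢ/kT) = e^(−0) + e^(−2.376) + e^(−2.841) = 1.000 + 0.09292 + 0.05837 = 1.151.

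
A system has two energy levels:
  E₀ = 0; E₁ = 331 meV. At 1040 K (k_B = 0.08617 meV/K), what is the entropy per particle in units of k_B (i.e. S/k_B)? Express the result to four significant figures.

0.1143

k_BT = 0.08617 × 1040 K = 89.6168 meV.
Eᵢ/kT = 0, 3.69350.
Z = Σ e^(−Eᵢ/kT) = e^(−0) + e^(−3.69350) = 1.00000 + 0.0248848 = 1.02488.
⟨E⟩ = Σ EᵢPᵢ = 8.03691 meV.
S/k_B = ln Z + ⟨E⟩/kT = ln(1.02488) + 8.03691/89.6168 = 0.0245755 + 0.0896808 = 0.1143.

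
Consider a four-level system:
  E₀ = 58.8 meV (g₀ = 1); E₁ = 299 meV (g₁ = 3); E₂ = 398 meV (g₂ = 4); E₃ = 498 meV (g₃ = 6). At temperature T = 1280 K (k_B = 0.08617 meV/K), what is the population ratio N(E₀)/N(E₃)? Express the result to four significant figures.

k_BT = 0.08617 × 1280 K = 110.298 meV.
n₀/n₃ = (g₀/g₃) exp[−(E₀−E₃)/kT] = (1/6) × exp(−(-439.2 meV)/(110.298 meV)) = (1/6) × exp(3.98194) = 8.937.

8.937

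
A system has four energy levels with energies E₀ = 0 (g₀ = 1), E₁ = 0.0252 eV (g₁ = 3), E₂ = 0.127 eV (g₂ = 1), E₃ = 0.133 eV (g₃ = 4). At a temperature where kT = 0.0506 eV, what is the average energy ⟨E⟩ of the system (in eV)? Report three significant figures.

Eᵢ/kT = 0, 0.49802, 2.5099, 2.6285.
Z = Σ gᵢe^(−Eᵢ/kT) = 1·e^(−0) + 3·e^(−0.49802) + 1·e^(−2.5099) + 4·e^(−2.6285) = 1.0000 + 1.8232 + 0.081276 + 0.28875 = 3.1932.
⟨E⟩ = Σ Eᵢ gᵢe^(−Eᵢ/kT) / Z = (0·1.0000 + 0.0252·1.8232 + 0.127·0.081276 + 0.133·0.28875) / 3.1932 = 0.0296 eV.

0.0296 eV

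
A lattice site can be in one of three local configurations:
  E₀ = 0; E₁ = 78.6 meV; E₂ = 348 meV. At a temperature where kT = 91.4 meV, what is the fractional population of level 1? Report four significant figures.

0.2928

Eᵢ/kT = 0, 0.859956, 3.80744.
Z = Σ e^(−Eᵢ/kT) = e^(−0) + e^(−0.859956) + e^(−3.80744) = 1.00000 + 0.423181 + 0.0222050 = 1.44539.
P₁ = e^(−E₁/kT) / Z = 0.423181/1.44539 = 0.2928.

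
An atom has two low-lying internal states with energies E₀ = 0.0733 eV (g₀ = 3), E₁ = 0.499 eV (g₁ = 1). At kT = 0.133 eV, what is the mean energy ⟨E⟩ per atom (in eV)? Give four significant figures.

Eᵢ/kT = 0.551128, 3.75188.
Z = Σ gᵢe^(−Eᵢ/kT) = 3·e^(−0.551128) + 1·e^(−3.75188) = 1.72890 + 0.0234736 = 1.75237.
⟨E⟩ = Σ Eᵢ gᵢe^(−Eᵢ/kT) / Z = (0.0733·1.72890 + 0.499·0.0234736) / 1.75237 = 0.07900 eV.

0.07900 eV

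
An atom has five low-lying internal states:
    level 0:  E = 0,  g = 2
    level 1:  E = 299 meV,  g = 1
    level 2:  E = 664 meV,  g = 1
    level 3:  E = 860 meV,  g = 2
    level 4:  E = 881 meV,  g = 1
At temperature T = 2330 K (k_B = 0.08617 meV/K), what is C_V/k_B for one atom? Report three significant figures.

k_BT = 0.08617 × 2330 K = 200.78 meV.
Eᵢ/kT = 0, 1.4892, 3.3071, 4.2833, 4.3879.
Z = Σ gᵢe^(−Eᵢ/kT) = 2·e^(−0) + 1·e^(−1.4892) + 1·e^(−3.3071) + 2·e^(−4.2833) + 1·e^(−4.3879) = 2.0000 + 0.22555 + 0.036622 + 0.027594 + 0.012427 = 2.3022.
⟨E⟩ = 54.919 meV, ⟨E²⟩ = 28827 meV².
C_V/k_B = (⟨E²⟩ − ⟨E⟩²)/(kT)² = (28827 − 3016.1)/40313 = 0.640.

0.640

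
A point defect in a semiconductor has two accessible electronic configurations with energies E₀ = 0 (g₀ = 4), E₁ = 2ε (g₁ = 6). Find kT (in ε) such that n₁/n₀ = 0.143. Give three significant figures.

0.851 ε

n₁/n₀ = (g₁/g₀) exp[−(E₁−E₀)/kT] = 0.143.
⇒ (E₁−E₀)/kT = ln((6/4)/0.143) = ln(10.490) = 2.3504.
kT = 2ε / 2.3504 = 0.851 ε.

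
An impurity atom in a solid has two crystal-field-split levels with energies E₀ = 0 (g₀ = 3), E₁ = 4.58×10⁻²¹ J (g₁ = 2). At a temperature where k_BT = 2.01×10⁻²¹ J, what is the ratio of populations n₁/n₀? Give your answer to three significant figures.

0.0683

n₁/n₀ = (g₁/g₀) exp[−(E₁−E₀)/kT] = (2/3) × exp(−(4.58 ×10⁻²¹ J)/(2.01 ×10⁻²¹ J)) = (2/3) × exp(-2.2786) = 0.0683.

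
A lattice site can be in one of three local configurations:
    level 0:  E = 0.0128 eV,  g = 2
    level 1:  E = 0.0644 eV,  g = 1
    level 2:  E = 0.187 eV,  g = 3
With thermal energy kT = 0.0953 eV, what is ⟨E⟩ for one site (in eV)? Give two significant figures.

Eᵢ/kT = 0.1343, 0.6758, 1.962.
Z = Σ gᵢe^(−Eᵢ/kT) = 2·e^(−0.1343) + 1·e^(−0.6758) + 3·e^(−1.962) = 1.749 + 0.5087 + 0.4217 = 2.679.
⟨E⟩ = Σ Eᵢ gᵢe^(−Eᵢ/kT) / Z = (0.0128·1.749 + 0.0644·0.5087 + 0.187·0.4217) / 2.679 = 0.050 eV.

0.050 eV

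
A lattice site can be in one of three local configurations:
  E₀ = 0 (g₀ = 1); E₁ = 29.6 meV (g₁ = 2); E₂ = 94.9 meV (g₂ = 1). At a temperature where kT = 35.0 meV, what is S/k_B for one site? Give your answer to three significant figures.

1.13

Eᵢ/kT = 0, 0.84571, 2.7114.
Z = Σ gᵢe^(−Eᵢ/kT) = 1·e^(−0) + 2·e^(−0.84571) + 1·e^(−2.7114) = 1.0000 + 0.85850 + 0.066444 = 1.9249.
⟨E⟩ = Σ EᵢPᵢ = 16.477 meV.
S/k_B = ln Z + ⟨E⟩/kT = ln(1.9249) + 16.477/35.0 = 0.65487 + 0.47077 = 1.13.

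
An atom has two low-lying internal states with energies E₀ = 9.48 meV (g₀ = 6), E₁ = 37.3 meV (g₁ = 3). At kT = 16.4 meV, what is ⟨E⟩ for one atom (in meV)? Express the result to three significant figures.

11.8 meV

Eᵢ/kT = 0.57805, 2.2744.
Z = Σ gᵢe^(−Eᵢ/kT) = 6·e^(−0.57805) + 3·e^(−2.2744) = 3.3659 + 0.30858 = 3.6745.
⟨E⟩ = Σ Eᵢ gᵢe^(−Eᵢ/kT) / Z = (9.48·3.3659 + 37.3·0.30858) / 3.6745 = 11.8 meV.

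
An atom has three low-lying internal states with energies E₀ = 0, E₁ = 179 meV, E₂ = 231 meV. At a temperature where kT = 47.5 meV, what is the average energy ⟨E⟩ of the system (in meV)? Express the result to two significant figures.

Eᵢ/kT = 0, 3.768, 4.863.
Z = Σ e^(−Eᵢ/kT) = e^(−0) + e^(−3.768) + e^(−4.863) = 1.000 + 0.02310 + 0.007727 = 1.031.
⟨E⟩ = Σ Eᵢ e^(−Eᵢ/kT) / Z = (0·1.000 + 179·0.02310 + 231·0.007727) / 1.031 = 5.7 meV.

5.7 meV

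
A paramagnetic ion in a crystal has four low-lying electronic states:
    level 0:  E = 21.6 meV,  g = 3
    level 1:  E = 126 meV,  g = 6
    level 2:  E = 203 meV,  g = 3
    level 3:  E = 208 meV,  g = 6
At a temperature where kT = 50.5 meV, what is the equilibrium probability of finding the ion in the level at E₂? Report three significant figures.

Eᵢ/kT = 0.42772, 2.4950, 4.0198, 4.1188.
Z = Σ gᵢe^(−Eᵢ/kT) = 3·e^(−0.42772) + 6·e^(−2.4950) + 3·e^(−4.0198) + 6·e^(−4.1188) = 1.9560 + 0.49498 + 0.053870 + 0.097584 = 2.6024.
P₂ = g₂ e^(−E₂/kT) / Z = 0.053870/2.6024 = 0.0207.

0.0207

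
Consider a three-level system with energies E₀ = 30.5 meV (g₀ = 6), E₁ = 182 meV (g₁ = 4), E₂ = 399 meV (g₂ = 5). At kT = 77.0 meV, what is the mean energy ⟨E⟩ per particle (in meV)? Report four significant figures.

Eᵢ/kT = 0.396104, 2.36364, 5.18182.
Z = Σ gᵢe^(−Eᵢ/kT) = 6·e^(−0.396104) + 4·e^(−2.36364) + 5·e^(−5.18182) = 4.03762 + 0.376309 + 0.0280889 = 4.44202.
⟨E⟩ = Σ Eᵢ gᵢe^(−Eᵢ/kT) / Z = (30.5·4.03762 + 182·0.376309 + 399·0.0280889) / 4.44202 = 45.66 meV.

45.66 meV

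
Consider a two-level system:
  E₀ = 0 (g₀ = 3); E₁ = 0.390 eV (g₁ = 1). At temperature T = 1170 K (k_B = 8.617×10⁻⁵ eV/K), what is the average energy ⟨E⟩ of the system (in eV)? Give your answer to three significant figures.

0.00270 eV

k_BT = 8.617×10⁻⁵ × 1170 K = 0.10082 eV.
Eᵢ/kT = 0, 3.8683.
Z = Σ gᵢe^(−Eᵢ/kT) = 3·e^(−0) + 1·e^(−3.8683) = 3.0000 + 0.020894 = 3.0209.
⟨E⟩ = Σ Eᵢ gᵢe^(−Eᵢ/kT) / Z = (0·3.0000 + 0.390·0.020894) / 3.0209 = 0.00270 eV.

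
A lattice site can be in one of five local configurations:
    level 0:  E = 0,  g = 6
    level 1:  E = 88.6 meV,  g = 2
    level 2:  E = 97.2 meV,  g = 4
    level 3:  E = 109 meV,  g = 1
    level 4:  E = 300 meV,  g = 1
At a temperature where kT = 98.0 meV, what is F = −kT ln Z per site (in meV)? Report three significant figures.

Eᵢ/kT = 0, 0.90408, 0.99184, 1.1122, 3.0612.
Z = Σ gᵢe^(−Eᵢ/kT) = 6·e^(−0) + 2·e^(−0.90408) + 4·e^(−0.99184) + 1·e^(−1.1122) + 1·e^(−3.0612) = 6.0000 + 0.80983 + 1.4836 + 0.32883 + 0.046831 = 8.6691.
F = −kT ln Z = −98.0 × ln(8.6691) = −98.0 × 2.1598 = -212 meV.

-212 meV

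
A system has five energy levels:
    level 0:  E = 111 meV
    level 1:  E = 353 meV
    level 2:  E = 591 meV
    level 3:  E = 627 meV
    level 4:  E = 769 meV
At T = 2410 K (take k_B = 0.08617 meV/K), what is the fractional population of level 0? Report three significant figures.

k_BT = 0.08617 × 2410 K = 207.67 meV.
Eᵢ/kT = 0.53450, 1.6998, 2.8459, 3.0192, 3.7030.
Z = Σ e^(−Eᵢ/kT) = e^(−0.53450) + e^(−1.6998) + e^(−2.8459) + e^(−3.0192) + e^(−3.7030) = 0.58596 + 0.18272 + 0.058082 + 0.048840 + 0.024649 = 0.90025.
P₀ = e^(−E₀/kT) / Z = 0.58596/0.90025 = 0.651.

0.651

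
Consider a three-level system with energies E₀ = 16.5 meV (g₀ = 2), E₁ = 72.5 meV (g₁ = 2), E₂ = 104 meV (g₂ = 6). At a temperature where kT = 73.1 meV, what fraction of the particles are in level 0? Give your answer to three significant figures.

0.422

Eᵢ/kT = 0.22572, 0.99179, 1.4227.
Z = Σ gᵢe^(−Eᵢ/kT) = 2·e^(−0.22572) + 2·e^(−0.99179) + 6·e^(−1.4227) = 1.5959 + 0.74182 + 1.4464 = 3.7841.
P₀ = g₀ e^(−E₀/kT) / Z = 1.5959/3.7841 = 0.422.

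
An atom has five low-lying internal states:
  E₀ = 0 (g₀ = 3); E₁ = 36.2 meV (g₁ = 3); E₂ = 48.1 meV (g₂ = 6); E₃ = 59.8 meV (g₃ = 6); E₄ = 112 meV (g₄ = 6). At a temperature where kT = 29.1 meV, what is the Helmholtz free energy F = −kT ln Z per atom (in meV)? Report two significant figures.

Eᵢ/kT = 0, 1.244, 1.653, 2.055, 3.849.
Z = Σ gᵢe^(−Eᵢ/kT) = 3·e^(−0) + 3·e^(−1.244) + 6·e^(−1.653) + 6·e^(−2.055) + 6·e^(−3.849) = 3.000 + 0.8647 + 1.149 + 0.7686 + 0.1278 = 5.910.
F = −kT ln Z = −29.1 × ln(5.910) = −29.1 × 1.777 = -52 meV.

-52 meV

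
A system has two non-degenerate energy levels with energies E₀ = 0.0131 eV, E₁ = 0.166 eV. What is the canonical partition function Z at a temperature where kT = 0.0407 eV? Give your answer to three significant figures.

Z = 0.742

Eᵢ/kT = 0.32187, 4.0786.
Z = Σ e^(−Eᵢ/kT) = e^(−0.32187) + e^(−4.0786) = 0.72479 + 0.016931 = 0.74172.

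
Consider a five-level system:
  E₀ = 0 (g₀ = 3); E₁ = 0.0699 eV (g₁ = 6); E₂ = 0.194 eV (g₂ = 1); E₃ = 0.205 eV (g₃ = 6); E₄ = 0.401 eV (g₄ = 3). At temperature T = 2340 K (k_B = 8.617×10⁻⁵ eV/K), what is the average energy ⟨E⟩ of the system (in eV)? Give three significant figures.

0.0961 eV

k_BT = 8.617×10⁻⁵ × 2340 K = 0.20164 eV.
Eᵢ/kT = 0, 0.34666, 0.96211, 1.0167, 1.9887.
Z = Σ gᵢe^(−Eᵢ/kT) = 3·e^(−0) + 6·e^(−0.34666) + 1·e^(−0.96211) + 6·e^(−1.0167) + 3·e^(−1.9887) = 3.0000 + 4.2423 + 0.38209 + 2.1707 + 0.41062 = 10.206.
⟨E⟩ = Σ Eᵢ gᵢe^(−Eᵢ/kT) / Z = (0·3.0000 + 0.0699·4.2423 + 0.194·0.38209 + 0.205·2.1707 + 0.401·0.41062) / 10.206 = 0.0961 eV.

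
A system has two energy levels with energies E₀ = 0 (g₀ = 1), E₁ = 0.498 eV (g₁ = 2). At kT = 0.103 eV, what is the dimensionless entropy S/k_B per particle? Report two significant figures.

0.091

Eᵢ/kT = 0, 4.835.
Z = Σ gᵢe^(−Eᵢ/kT) = 1·e^(−0) + 2·e^(−4.835) = 1.000 + 0.01589 = 1.016.
⟨E⟩ = Σ EᵢPᵢ = 0.007789 eV.
S/k_B = ln Z + ⟨E⟩/kT = ln(1.016) + 0.007789/0.103 = 0.01587 + 0.07562 = 0.091.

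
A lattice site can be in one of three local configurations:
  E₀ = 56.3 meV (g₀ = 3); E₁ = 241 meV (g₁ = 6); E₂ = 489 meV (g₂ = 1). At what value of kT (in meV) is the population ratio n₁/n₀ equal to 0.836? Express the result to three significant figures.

n₁/n₀ = (g₁/g₀) exp[−(E₁−E₀)/kT] = 0.836.
⇒ (E₁−E₀)/kT = ln((6/3)/0.836) = ln(2.3923) = 0.87226.
kT = 184.7 meV / 0.87226 = 212 meV.

212 meV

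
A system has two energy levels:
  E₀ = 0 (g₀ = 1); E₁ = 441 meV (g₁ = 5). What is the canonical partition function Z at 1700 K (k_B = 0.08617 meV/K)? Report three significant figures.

k_BT = 0.08617 × 1700 K = 146.49 meV.
Eᵢ/kT = 0, 3.0104.
Z = Σ gᵢe^(−Eᵢ/kT) = 1·e^(−0) + 5·e^(−3.0104) = 1.0000 + 0.24636 = 1.2464.

Z = 1.25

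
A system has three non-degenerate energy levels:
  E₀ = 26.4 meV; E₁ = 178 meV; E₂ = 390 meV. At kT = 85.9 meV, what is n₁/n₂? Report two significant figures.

n₁/n₂ = exp[−(E₁−E₂)/kT] = exp(−(-212 meV)/(85.9 meV)) = exp(2.468) = 12.

12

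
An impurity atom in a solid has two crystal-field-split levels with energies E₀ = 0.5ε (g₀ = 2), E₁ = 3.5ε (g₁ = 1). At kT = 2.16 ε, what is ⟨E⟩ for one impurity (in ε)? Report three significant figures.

0.833 ε

Eᵢ/kT = 0.23148, 1.6204.
Z = Σ gᵢe^(−Eᵢ/kT) = 2·e^(−0.23148) + 1·e^(−1.6204) = 1.5867 + 0.19782 = 1.7845.
⟨E⟩ = Σ Eᵢ gᵢe^(−Eᵢ/kT) / Z = (0.5·1.5867 + 3.5·0.19782) / 1.7845 = 0.833 ε.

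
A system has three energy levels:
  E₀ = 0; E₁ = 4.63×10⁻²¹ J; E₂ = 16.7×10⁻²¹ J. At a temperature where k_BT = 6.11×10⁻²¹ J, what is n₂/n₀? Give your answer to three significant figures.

0.0650

n₂/n₀ = exp[−(E₂−E₀)/kT] = exp(−(16.7 ×10⁻²¹ J)/(6.11 ×10⁻²¹ J)) = exp(-2.7332) = 0.0650.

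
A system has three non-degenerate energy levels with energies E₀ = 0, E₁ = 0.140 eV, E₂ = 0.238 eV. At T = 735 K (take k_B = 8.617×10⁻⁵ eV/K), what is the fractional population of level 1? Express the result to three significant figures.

0.0968

k_BT = 8.617×10⁻⁵ × 735 K = 0.063335 eV.
Eᵢ/kT = 0, 2.2105, 3.7578.
Z = Σ e^(−Eᵢ/kT) = e^(−0) + e^(−2.2105) + e^(−3.7578) = 1.0000 + 0.10965 + 0.023335 = 1.1330.
P₁ = e^(−E₁/kT) / Z = 0.10965/1.1330 = 0.0968.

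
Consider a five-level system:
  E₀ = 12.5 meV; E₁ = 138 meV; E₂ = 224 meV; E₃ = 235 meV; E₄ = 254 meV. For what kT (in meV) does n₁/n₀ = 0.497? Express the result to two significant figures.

n₁/n₀ = exp[−(E₁−E₀)/kT] = 0.497.
⇒ (E₁−E₀)/kT = ln(1/0.497) = ln(2.012) = 0.6991.
kT = 125.5 meV / 0.6991 = 180 meV.

180 meV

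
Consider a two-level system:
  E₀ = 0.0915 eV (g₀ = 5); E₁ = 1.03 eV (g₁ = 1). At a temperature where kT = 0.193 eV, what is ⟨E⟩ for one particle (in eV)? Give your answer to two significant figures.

0.093 eV

Eᵢ/kT = 0.4741, 5.337.
Z = Σ gᵢe^(−Eᵢ/kT) = 5·e^(−0.4741) + 1·e^(−5.337) = 3.112 + 0.004810 = 3.117.
⟨E⟩ = Σ Eᵢ gᵢe^(−Eᵢ/kT) / Z = (0.0915·3.112 + 1.03·0.004810) / 3.117 = 0.093 eV.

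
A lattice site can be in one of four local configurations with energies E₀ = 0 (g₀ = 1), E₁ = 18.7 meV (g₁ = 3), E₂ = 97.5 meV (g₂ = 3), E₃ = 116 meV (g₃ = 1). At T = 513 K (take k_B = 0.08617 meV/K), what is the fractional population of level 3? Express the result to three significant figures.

0.0215

k_BT = 0.08617 × 513 K = 44.205 meV.
Eᵢ/kT = 0, 0.42303, 2.2056, 2.6241.
Z = Σ gᵢe^(−Eᵢ/kT) = 1·e^(−0) + 3·e^(−0.42303) + 3·e^(−2.2056) + 1·e^(−2.6241) = 1.0000 + 1.9652 + 0.33055 + 0.072505 = 3.3683.
P₃ = g₃ e^(−E₃/kT) / Z = 0.072505/3.3683 = 0.0215.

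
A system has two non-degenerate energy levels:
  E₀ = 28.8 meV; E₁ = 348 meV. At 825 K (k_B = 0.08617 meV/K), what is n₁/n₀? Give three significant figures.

0.0112

k_BT = 0.08617 × 825 K = 71.090 meV.
n₁/n₀ = exp[−(E₁−E₀)/kT] = exp(−(319.2 meV)/(71.090 meV)) = exp(-4.4901) = 0.0112.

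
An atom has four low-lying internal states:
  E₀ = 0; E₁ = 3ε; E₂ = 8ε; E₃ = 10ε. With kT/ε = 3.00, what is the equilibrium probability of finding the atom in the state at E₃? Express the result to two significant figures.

0.024

Eᵢ/kT = 0, 1.000, 2.667, 3.333.
Z = Σ e^(−Eᵢ/kT) = e^(−0) + e^(−1.000) + e^(−2.667) + e^(−3.333) = 1.000 + 0.3679 + 0.06946 + 0.03569 = 1.473.
P₃ = e^(−E₃/kT) / Z = 0.03569/1.473 = 0.024.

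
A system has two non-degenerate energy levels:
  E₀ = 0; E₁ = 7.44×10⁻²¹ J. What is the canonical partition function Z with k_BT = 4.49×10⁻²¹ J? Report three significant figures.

Z = 1.19

Eᵢ/kT = 0, 1.6570.
Z = Σ e^(−Eᵢ/kT) = e^(−0) + e^(−1.6570) = 1.0000 + 0.19071 = 1.1907.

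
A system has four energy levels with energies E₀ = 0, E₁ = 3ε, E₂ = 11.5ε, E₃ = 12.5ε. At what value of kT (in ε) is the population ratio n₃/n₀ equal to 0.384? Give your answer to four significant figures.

n₃/n₀ = exp[−(E₃−E₀)/kT] = 0.384.
⇒ (E₃−E₀)/kT = ln(1/0.384) = ln(2.60417) = 0.957114.
kT = 12.5ε / 0.957114 = 13.06 ε.

13.06 ε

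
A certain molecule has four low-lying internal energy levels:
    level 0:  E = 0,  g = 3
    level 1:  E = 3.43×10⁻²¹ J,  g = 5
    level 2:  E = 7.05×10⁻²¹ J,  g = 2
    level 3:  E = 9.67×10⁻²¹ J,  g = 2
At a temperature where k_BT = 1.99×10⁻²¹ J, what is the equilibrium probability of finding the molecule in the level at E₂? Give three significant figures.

Eᵢ/kT = 0, 1.7236, 3.5427, 4.8593.
Z = Σ gᵢe^(−Eᵢ/kT) = 3·e^(−0) + 5·e^(−1.7236) + 2·e^(−3.5427) + 2·e^(−4.8593) = 3.0000 + 0.89211 + 0.057870 + 0.015512 = 3.9655.
P₂ = g₂ e^(−E₂/kT) / Z = 0.057870/3.9655 = 0.0146.

0.0146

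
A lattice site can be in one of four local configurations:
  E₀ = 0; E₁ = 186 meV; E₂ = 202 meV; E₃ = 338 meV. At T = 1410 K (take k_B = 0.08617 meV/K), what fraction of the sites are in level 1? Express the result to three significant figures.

k_BT = 0.08617 × 1410 K = 121.50 meV.
Eᵢ/kT = 0, 1.5309, 1.6626, 2.7819.
Z = Σ e^(−Eᵢ/kT) = e^(−0) + e^(−1.5309) + e^(−1.6626) + e^(−2.7819) = 1.0000 + 0.21634 + 0.18965 + 0.061921 = 1.4679.
P₁ = e^(−E₁/kT) / Z = 0.21634/1.4679 = 0.147.

0.147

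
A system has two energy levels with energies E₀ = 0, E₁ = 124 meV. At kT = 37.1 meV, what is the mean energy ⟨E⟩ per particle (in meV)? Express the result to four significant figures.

4.234 meV

Eᵢ/kT = 0, 3.34232.
Z = Σ e^(−Eᵢ/kT) = e^(−0) + e^(−3.34232) = 1.00000 + 0.0353548 = 1.03535.
⟨E⟩ = Σ Eᵢ e^(−Eᵢ/kT) / Z = (0·1.00000 + 124·0.0353548) / 1.03535 = 4.234 meV.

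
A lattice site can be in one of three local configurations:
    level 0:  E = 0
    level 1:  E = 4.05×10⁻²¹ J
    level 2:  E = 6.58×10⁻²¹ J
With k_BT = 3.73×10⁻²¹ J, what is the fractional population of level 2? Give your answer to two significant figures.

Eᵢ/kT = 0, 1.086, 1.764.
Z = Σ e^(−Eᵢ/kT) = e^(−0) + e^(−1.086) + e^(−1.764) = 1.000 + 0.3376 + 0.1714 = 1.509.
P₂ = e^(−E₂/kT) / Z = 0.1714/1.509 = 0.11.

0.11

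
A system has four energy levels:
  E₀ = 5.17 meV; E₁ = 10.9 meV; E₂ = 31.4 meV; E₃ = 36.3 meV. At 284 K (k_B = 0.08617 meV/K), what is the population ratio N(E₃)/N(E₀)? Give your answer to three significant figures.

k_BT = 0.08617 × 284 K = 24.472 meV.
n₃/n₀ = exp[−(E₃−E₀)/kT] = exp(−(31.13 meV)/(24.472 meV)) = exp(-1.2721) = 0.280.

0.280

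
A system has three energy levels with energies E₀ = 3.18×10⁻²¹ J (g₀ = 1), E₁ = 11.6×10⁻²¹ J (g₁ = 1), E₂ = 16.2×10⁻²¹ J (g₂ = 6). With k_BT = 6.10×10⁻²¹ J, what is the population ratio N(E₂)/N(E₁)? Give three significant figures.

2.82

n₂/n₁ = (g₂/g₁) exp[−(E₂−E₁)/kT] = (6/1) × exp(−(4.6 ×10⁻²¹ J)/(6.10 ×10⁻²¹ J)) = (6/1) × exp(-0.75410) = 2.82.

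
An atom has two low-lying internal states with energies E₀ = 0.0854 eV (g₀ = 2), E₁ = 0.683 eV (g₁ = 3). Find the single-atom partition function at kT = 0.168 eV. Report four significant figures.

Z = 1.254

Eᵢ/kT = 0.508333, 4.06548.
Z = Σ gᵢe^(−Eᵢ/kT) = 2·e^(−0.508333) + 3·e^(−4.06548) = 1.20299 + 0.0514643 = 1.25445.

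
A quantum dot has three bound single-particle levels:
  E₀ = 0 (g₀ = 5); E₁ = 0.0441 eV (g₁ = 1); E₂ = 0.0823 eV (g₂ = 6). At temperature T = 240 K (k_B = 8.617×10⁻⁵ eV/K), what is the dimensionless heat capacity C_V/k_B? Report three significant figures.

k_BT = 8.617×10⁻⁵ × 240 K = 0.020681 eV.
Eᵢ/kT = 0, 2.1324, 3.9795.
Z = Σ gᵢe^(−Eᵢ/kT) = 5·e^(−0) + 1·e^(−2.1324) + 6·e^(−3.9795) = 5.0000 + 0.11855 + 0.11217 = 5.2307.
⟨E⟩ = 0.0027644 eV, ⟨E²⟩ = 0.00018933 eV².
C_V/k_B = (⟨E²⟩ − ⟨E⟩²)/(kT)² = (0.00018933 − 0.0000076419)/0.00042770 = 0.425.

0.425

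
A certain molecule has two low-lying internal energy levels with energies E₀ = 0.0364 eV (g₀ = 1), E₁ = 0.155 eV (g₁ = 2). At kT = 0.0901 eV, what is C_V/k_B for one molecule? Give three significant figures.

0.394

Eᵢ/kT = 0.40400, 1.7203.
Z = Σ gᵢe^(−Eᵢ/kT) = 1·e^(−0.40400) + 2·e^(−1.7203) = 0.66764 + 0.35802 = 1.0257.
⟨E⟩ = 0.077796 eV, ⟨E²⟩ = 0.0092483 eV².
C_V/k_B = (⟨E²⟩ − ⟨E⟩²)/(kT)² = (0.0092483 − 0.0060522)/0.0081180 = 0.394.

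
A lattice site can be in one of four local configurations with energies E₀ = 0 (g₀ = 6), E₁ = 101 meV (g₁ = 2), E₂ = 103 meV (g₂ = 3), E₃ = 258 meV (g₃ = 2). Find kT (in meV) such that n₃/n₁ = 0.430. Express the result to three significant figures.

186 meV

n₃/n₁ = (g₃/g₁) exp[−(E₃−E₁)/kT] = 0.430.
⇒ (E₃−E₁)/kT = ln((2/2)/0.430) = ln(2.3256) = 0.84398.
kT = 157 meV / 0.84398 = 186 meV.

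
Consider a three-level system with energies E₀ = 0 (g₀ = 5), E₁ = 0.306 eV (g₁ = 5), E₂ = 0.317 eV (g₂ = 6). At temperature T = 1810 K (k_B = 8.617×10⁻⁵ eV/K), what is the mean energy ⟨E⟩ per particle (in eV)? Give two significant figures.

k_BT = 8.617×10⁻⁵ × 1810 K = 0.1560 eV.
Eᵢ/kT = 0, 1.962, 2.032.
Z = Σ gᵢe^(−Eᵢ/kT) = 5·e^(−0) + 5·e^(−1.962) + 6·e^(−2.032) = 5.000 + 0.7029 + 0.7864 = 6.489.
⟨E⟩ = Σ Eᵢ gᵢe^(−Eᵢ/kT) / Z = (0·5.000 + 0.306·0.7029 + 0.317·0.7864) / 6.489 = 0.072 eV.

0.072 eV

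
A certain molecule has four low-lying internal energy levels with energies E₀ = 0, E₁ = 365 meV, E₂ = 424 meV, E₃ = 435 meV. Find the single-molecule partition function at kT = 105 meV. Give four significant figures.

Z = 1.064

Eᵢ/kT = 0, 3.47619, 4.03810, 4.14286.
Z = Σ e^(−Eᵢ/kT) = e^(−0) + e^(−3.47619) + e^(−4.03810) + e^(−4.14286) = 1.00000 + 0.0309250 + 0.0176309 + 0.0158774 = 1.06443.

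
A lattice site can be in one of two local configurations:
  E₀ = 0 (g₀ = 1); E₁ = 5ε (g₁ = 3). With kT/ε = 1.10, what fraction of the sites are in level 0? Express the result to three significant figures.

0.969

Eᵢ/kT = 0, 4.5455.
Z = Σ gᵢe^(−Eᵢ/kT) = 1·e^(−0) + 3·e^(−4.5455) = 1.0000 + 0.031845 = 1.0318.
P₀ = g₀ e^(−E₀/kT) / Z = 1.0000/1.0318 = 0.969.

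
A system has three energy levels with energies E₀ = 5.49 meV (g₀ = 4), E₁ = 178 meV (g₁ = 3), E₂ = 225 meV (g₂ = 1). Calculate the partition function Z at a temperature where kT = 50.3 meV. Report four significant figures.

Z = 3.685

Eᵢ/kT = 0.109145, 3.53877, 4.47316.
Z = Σ gᵢe^(−Eᵢ/kT) = 4·e^(−0.109145) + 3·e^(−3.53877) + 1·e^(−4.47316) = 3.58640 + 0.0871471 + 0.0114112 = 3.68496.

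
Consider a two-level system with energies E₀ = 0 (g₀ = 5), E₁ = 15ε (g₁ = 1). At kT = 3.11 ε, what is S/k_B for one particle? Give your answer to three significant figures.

Eᵢ/kT = 0, 4.8232.
Z = Σ gᵢe^(−Eᵢ/kT) = 5·e^(−0) + 1·e^(−4.8232) = 5.0000 + 0.0080410 = 5.0080.
⟨E⟩ = Σ EᵢPᵢ = 0.024084 ε.
S/k_B = ln Z + ⟨E⟩/kT = ln(5.0080) + 0.024084/3.11 = 1.6110 + 0.0077441 = 1.62.

1.62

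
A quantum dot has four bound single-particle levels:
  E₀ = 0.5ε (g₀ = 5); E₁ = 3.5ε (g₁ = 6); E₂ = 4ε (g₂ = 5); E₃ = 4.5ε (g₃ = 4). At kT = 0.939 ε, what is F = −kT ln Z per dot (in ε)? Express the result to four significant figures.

-1.087 ε

Eᵢ/kT = 0.532481, 3.72737, 4.25985, 4.79233.
Z = Σ gᵢe^(−Eᵢ/kT) = 5·e^(−0.532481) + 6·e^(−3.72737) + 5·e^(−4.25985) + 4·e^(−4.79233) = 2.93573 + 0.144336 + 0.0706221 + 0.0331724 = 3.18386.
F = −kT ln Z = −0.939 × ln(3.18386) = −0.939 × 1.15809 = -1.087 ε.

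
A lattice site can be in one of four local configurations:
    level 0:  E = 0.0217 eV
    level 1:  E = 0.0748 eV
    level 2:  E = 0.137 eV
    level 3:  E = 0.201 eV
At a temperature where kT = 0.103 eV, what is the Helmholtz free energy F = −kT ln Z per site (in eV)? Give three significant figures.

-0.0547 eV

Eᵢ/kT = 0.21068, 0.72621, 1.3301, 1.9515.
Z = Σ e^(−Eᵢ/kT) = e^(−0.21068) + e^(−0.72621) + e^(−1.3301) + e^(−1.9515) = 0.81003 + 0.48374 + 0.26445 + 0.14206 = 1.7003.
F = −kT ln Z = −0.103 × ln(1.7003) = −0.103 × 0.53080 = -0.0547 eV.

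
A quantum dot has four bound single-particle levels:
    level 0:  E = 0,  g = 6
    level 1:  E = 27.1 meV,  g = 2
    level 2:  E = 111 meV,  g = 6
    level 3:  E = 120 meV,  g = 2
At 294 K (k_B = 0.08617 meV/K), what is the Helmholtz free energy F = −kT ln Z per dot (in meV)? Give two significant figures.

-48 meV

k_BT = 0.08617 × 294 K = 25.33 meV.
Eᵢ/kT = 0, 1.070, 4.382, 4.737.
Z = Σ gᵢe^(−Eᵢ/kT) = 6·e^(−0) + 2·e^(−1.070) + 6·e^(−4.382) + 2·e^(−4.737) = 6.000 + 0.6860 + 0.07500 + 0.01753 = 6.779.
F = −kT ln Z = −25.33 × ln(6.779) = −25.33 × 1.914 = -48 meV.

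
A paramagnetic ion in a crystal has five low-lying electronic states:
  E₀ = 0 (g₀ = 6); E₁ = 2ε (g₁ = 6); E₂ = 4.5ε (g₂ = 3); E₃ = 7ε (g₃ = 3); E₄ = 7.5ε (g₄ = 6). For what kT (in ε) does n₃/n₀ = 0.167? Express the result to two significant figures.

6.4 ε

n₃/n₀ = (g₃/g₀) exp[−(E₃−E₀)/kT] = 0.167.
⇒ (E₃−E₀)/kT = ln((3/6)/0.167) = ln(2.994) = 1.097.
kT = 7ε / 1.097 = 6.4 ε.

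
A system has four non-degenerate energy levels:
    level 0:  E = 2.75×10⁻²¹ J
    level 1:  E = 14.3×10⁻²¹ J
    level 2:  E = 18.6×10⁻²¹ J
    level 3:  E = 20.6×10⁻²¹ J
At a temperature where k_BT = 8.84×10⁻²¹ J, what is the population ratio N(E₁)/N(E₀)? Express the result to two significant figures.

0.27

n₁/n₀ = exp[−(E₁−E₀)/kT] = exp(−(11.55 ×10⁻²¹ J)/(8.84 ×10⁻²¹ J)) = exp(-1.307) = 0.27.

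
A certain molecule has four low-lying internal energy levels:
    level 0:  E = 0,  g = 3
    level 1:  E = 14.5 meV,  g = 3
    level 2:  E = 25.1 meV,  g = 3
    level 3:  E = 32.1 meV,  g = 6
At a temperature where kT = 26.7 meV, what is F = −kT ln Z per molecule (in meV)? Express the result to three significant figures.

-54.6 meV

Eᵢ/kT = 0, 0.54307, 0.94007, 1.2022.
Z = Σ gᵢe^(−Eᵢ/kT) = 3·e^(−0) + 3·e^(−0.54307) + 3·e^(−0.94007) + 6·e^(−1.2022) = 3.0000 + 1.7429 + 1.1718 + 1.8032 = 7.7179.
F = −kT ln Z = −26.7 × ln(7.7179) = −26.7 × 2.0435 = -54.6 meV.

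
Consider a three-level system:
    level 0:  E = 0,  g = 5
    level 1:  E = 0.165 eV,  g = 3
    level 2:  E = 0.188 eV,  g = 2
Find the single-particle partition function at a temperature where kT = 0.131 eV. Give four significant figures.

Z = 6.328

Eᵢ/kT = 0, 1.25954, 1.43511.
Z = Σ gᵢe^(−Eᵢ/kT) = 5·e^(−0) + 3·e^(−1.25954) + 2·e^(−1.43511) = 5.00000 + 0.851354 + 0.476178 = 6.32753.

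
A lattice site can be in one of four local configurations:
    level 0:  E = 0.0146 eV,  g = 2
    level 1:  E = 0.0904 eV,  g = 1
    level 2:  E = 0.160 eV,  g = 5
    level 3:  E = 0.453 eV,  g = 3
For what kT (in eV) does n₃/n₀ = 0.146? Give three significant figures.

n₃/n₀ = (g₃/g₀) exp[−(E₃−E₀)/kT] = 0.146.
⇒ (E₃−E₀)/kT = ln((3/2)/0.146) = ln(10.274) = 2.3296.
kT = 0.4384 eV / 2.3296 = 0.188 eV.

0.188 eV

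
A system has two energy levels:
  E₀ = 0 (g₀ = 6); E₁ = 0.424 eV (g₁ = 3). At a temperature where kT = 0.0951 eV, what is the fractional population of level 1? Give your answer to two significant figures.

Eᵢ/kT = 0, 4.458.
Z = Σ gᵢe^(−Eᵢ/kT) = 6·e^(−0) + 3·e^(−4.458) = 6.000 + 0.03476 = 6.035.
P₁ = g₁ e^(−E₁/kT) / Z = 0.03476/6.035 = 0.0058.

0.0058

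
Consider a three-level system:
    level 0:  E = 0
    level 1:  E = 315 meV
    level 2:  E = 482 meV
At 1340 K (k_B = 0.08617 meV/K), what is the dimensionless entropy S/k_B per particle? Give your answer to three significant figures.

k_BT = 0.08617 × 1340 K = 115.47 meV.
Eᵢ/kT = 0, 2.7280, 4.1742.
Z = Σ e^(−Eᵢ/kT) = e^(−0) + e^(−2.7280) + e^(−4.1742) = 1.0000 + 0.065350 + 0.015387 = 1.0807.
⟨E⟩ = Σ EᵢPᵢ = 25.911 meV.
S/k_B = ln Z + ⟨E⟩/kT = ln(1.0807) + 25.911/115.47 = 0.077609 + 0.22440 = 0.302.

0.302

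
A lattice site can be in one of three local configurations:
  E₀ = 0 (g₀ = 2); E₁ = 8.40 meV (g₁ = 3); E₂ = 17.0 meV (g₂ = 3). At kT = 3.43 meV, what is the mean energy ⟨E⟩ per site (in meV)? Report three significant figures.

1.11 meV

Eᵢ/kT = 0, 2.4490, 4.9563.
Z = Σ gᵢe^(−Eᵢ/kT) = 2·e^(−0) + 3·e^(−2.4490) + 3·e^(−4.9563) = 2.0000 + 0.25914 + 0.021117 = 2.2803.
⟨E⟩ = Σ Eᵢ gᵢe^(−Eᵢ/kT) / Z = (0·2.0000 + 8.40·0.25914 + 17.0·0.021117) / 2.2803 = 1.11 meV.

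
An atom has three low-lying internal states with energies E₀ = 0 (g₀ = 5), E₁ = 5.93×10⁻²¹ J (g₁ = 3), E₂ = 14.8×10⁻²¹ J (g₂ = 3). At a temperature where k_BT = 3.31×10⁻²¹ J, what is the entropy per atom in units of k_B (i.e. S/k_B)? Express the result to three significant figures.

Eᵢ/kT = 0, 1.7915, 4.4713.
Z = Σ gᵢe^(−Eᵢ/kT) = 5·e^(−0) + 3·e^(−1.7915) + 3·e^(−4.4713) = 5.0000 + 0.50013 + 0.034297 = 5.5344.
⟨E⟩ = Σ EᵢPᵢ = 0.62760 ×10⁻²¹ J.
S/k_B = ln Z + ⟨E⟩/kT = ln(5.5344) + 0.62760/3.31 = 1.7110 + 0.18961 = 1.90.

1.90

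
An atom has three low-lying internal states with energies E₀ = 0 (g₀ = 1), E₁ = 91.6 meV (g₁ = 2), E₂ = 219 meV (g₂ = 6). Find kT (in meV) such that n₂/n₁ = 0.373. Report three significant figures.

n₂/n₁ = (g₂/g₁) exp[−(E₂−E₁)/kT] = 0.373.
⇒ (E₂−E₁)/kT = ln((6/2)/0.373) = ln(8.0429) = 2.0848.
kT = 127.4 meV / 2.0848 = 61.1 meV.

61.1 meV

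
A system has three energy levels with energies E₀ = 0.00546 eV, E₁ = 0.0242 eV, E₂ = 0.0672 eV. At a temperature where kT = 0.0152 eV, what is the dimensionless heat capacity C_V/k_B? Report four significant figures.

Eᵢ/kT = 0.359211, 1.59211, 4.42105.
Z = Σ e^(−Eᵢ/kT) = e^(−0.359211) + e^(−1.59211) + e^(−4.42105) = 0.698227 + 0.203496 + 0.0120216 = 0.913745.
⟨E⟩ = 0.0104458 eV, ⟨E²⟩ = 0.000212618 eV².
C_V/k_B = (⟨E²⟩ − ⟨E⟩²)/(kT)² = (0.000212618 − 0.000109115)/0.000231040 = 0.4480.

0.4480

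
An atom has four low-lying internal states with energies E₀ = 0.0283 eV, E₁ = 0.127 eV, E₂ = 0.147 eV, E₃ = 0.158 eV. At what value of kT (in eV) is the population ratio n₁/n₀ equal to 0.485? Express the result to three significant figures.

n₁/n₀ = exp[−(E₁−E₀)/kT] = 0.485.
⇒ (E₁−E₀)/kT = ln(1/0.485) = ln(2.0619) = 0.72363.
kT = 0.0987 eV / 0.72363 = 0.136 eV.

0.136 eV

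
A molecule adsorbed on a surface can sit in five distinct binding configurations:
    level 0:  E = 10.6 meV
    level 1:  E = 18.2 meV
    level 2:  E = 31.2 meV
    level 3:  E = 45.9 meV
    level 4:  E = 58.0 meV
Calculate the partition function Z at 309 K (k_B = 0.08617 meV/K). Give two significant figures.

k_BT = 0.08617 × 309 K = 26.63 meV.
Eᵢ/kT = 0.3980, 0.6834, 1.172, 1.724, 2.178.
Z = Σ e^(−Eᵢ/kT) = e^(−0.3980) + e^(−0.6834) + e^(−1.172) + e^(−1.724) + e^(−2.178) = 0.6717 + 0.5049 + 0.3097 + 0.1784 + 0.1133 = 1.778.

Z = 1.8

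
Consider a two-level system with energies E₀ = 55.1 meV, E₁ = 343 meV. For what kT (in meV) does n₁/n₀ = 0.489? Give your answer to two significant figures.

n₁/n₀ = exp[−(E₁−E₀)/kT] = 0.489.
⇒ (E₁−E₀)/kT = ln(1/0.489) = ln(2.045) = 0.7154.
kT = 287.9 meV / 0.7154 = 400 meV.

400 meV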